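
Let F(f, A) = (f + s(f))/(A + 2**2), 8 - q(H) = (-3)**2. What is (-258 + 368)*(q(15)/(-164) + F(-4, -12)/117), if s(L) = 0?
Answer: 10945/9594 ≈ 1.1408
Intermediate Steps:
q(H) = -1 (q(H) = 8 - 1*(-3)**2 = 8 - 1*9 = 8 - 9 = -1)
F(f, A) = f/(4 + A) (F(f, A) = (f + 0)/(A + 2**2) = f/(A + 4) = f/(4 + A))
(-258 + 368)*(q(15)/(-164) + F(-4, -12)/117) = (-258 + 368)*(-1/(-164) - 4/(4 - 12)/117) = 110*(-1*(-1/164) - 4/(-8)*(1/117)) = 110*(1/164 - 4*(-1/8)*(1/117)) = 110*(1/164 + (1/2)*(1/117)) = 110*(1/164 + 1/234) = 110*(199/19188) = 10945/9594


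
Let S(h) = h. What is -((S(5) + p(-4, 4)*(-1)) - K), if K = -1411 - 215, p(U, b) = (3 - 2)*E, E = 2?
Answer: -1629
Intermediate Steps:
p(U, b) = 2 (p(U, b) = (3 - 2)*2 = 1*2 = 2)
K = -1626
-((S(5) + p(-4, 4)*(-1)) - K) = -((5 + 2*(-1)) - 1*(-1626)) = -((5 - 2) + 1626) = -(3 + 1626) = -1*1629 = -1629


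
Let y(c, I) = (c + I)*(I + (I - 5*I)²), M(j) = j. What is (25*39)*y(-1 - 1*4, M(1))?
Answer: -66300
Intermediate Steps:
y(c, I) = (I + c)*(I + 16*I²) (y(c, I) = (I + c)*(I + (-4*I)²) = (I + c)*(I + 16*I²))
(25*39)*y(-1 - 1*4, M(1)) = (25*39)*(1*(1 + (-1 - 1*4) + 16*1² + 16*1*(-1 - 1*4))) = 975*(1*(1 + (-1 - 4) + 16*1 + 16*1*(-1 - 4))) = 975*(1*(1 - 5 + 16 + 16*1*(-5))) = 975*(1*(1 - 5 + 16 - 80)) = 975*(1*(-68)) = 975*(-68) = -66300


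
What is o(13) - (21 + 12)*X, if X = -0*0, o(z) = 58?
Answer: 58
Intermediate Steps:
X = 0 (X = -2*0 = 0)
o(13) - (21 + 12)*X = 58 - (21 + 12)*0 = 58 - 33*0 = 58 - 1*0 = 58 + 0 = 58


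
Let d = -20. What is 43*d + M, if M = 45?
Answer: -815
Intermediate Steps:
43*d + M = 43*(-20) + 45 = -860 + 45 = -815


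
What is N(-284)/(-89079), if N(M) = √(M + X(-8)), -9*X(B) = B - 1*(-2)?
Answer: -5*I*√102/267237 ≈ -0.00018896*I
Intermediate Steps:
X(B) = -2/9 - B/9 (X(B) = -(B - 1*(-2))/9 = -(B + 2)/9 = -(2 + B)/9 = -2/9 - B/9)
N(M) = √(⅔ + M) (N(M) = √(M + (-2/9 - ⅑*(-8))) = √(M + (-2/9 + 8/9)) = √(M + ⅔) = √(⅔ + M))
N(-284)/(-89079) = (√(6 + 9*(-284))/3)/(-89079) = (√(6 - 2556)/3)*(-1/89079) = (√(-2550)/3)*(-1/89079) = ((5*I*√102)/3)*(-1/89079) = (5*I*√102/3)*(-1/89079) = -5*I*√102/267237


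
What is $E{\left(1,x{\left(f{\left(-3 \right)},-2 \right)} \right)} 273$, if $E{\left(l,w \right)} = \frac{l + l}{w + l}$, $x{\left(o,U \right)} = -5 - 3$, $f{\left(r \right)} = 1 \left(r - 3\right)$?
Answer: $-78$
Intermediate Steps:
$f{\left(r \right)} = -3 + r$ ($f{\left(r \right)} = 1 \left(-3 + r\right) = -3 + r$)
$x{\left(o,U \right)} = -8$ ($x{\left(o,U \right)} = -5 - 3 = -8$)
$E{\left(l,w \right)} = \frac{2 l}{l + w}$
$E{\left(1,x{\left(f{\left(-3 \right)},-2 \right)} \right)} 273 = 2 \cdot 1 \frac{1}{1 - 8} \cdot 273 = 2 \cdot 1 \frac{1}{-7} \cdot 273 = 2 \cdot 1 \left(- \frac{1}{7}\right) 273 = \left(- \frac{2}{7}\right) 273 = -78$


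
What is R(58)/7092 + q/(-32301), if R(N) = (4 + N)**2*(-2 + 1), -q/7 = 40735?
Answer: 52724536/6363297 ≈ 8.2857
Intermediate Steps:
q = -285145 (q = -7*40735 = -285145)
R(N) = -(4 + N)**2 (R(N) = (4 + N)**2*(-1) = -(4 + N)**2)
R(58)/7092 + q/(-32301) = -(4 + 58)**2/7092 - 285145/(-32301) = -1*62**2*(1/7092) - 285145*(-1/32301) = -1*3844*(1/7092) + 285145/32301 = -3844*1/7092 + 285145/32301 = -961/1773 + 285145/32301 = 52724536/6363297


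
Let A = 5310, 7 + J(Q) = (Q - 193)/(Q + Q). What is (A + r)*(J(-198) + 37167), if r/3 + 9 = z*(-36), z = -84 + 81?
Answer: 9167912873/44 ≈ 2.0836e+8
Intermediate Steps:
J(Q) = -7 + (-193 + Q)/(2*Q) (J(Q) = -7 + (Q - 193)/(Q + Q) = -7 + (-193 + Q)/((2*Q)) = -7 + (-193 + Q)*(1/(2*Q)) = -7 + (-193 + Q)/(2*Q))
z = -3
r = 297 (r = -27 + 3*(-3*(-36)) = -27 + 3*108 = -27 + 324 = 297)
(A + r)*(J(-198) + 37167) = (5310 + 297)*((1/2)*(-193 - 13*(-198))/(-198) + 37167) = 5607*((1/2)*(-1/198)*(-193 + 2574) + 37167) = 5607*((1/2)*(-1/198)*2381 + 37167) = 5607*(-2381/396 + 37167) = 5607*(14715751/396) = 9167912873/44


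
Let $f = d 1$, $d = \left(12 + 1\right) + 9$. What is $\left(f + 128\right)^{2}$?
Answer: $22500$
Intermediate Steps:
$d = 22$ ($d = 13 + 9 = 22$)
$f = 22$ ($f = 22 \cdot 1 = 22$)
$\left(f + 128\right)^{2} = \left(22 + 128\right)^{2} = 150^{2} = 22500$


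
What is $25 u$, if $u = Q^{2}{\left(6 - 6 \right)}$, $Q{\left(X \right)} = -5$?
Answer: $625$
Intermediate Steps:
$u = 25$ ($u = \left(-5\right)^{2} = 25$)
$25 u = 25 \cdot 25 = 625$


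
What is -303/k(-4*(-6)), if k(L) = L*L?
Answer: -101/192 ≈ -0.52604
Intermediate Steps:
k(L) = L²
-303/k(-4*(-6)) = -303/((-4*(-6))²) = -303/(24²) = -303/576 = -303*1/576 = -101/192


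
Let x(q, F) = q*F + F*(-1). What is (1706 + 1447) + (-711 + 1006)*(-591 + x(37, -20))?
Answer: -383592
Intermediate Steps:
x(q, F) = -F + F*q (x(q, F) = F*q - F = -F + F*q)
(1706 + 1447) + (-711 + 1006)*(-591 + x(37, -20)) = (1706 + 1447) + (-711 + 1006)*(-591 - 20*(-1 + 37)) = 3153 + 295*(-591 - 20*36) = 3153 + 295*(-591 - 720) = 3153 + 295*(-1311) = 3153 - 386745 = -383592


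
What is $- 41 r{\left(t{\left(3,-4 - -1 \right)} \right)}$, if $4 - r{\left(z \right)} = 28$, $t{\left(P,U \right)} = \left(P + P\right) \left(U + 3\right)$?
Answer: $984$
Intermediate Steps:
$t{\left(P,U \right)} = 2 P \left(3 + U\right)$
$r{\left(z \right)} = -24$ ($r{\left(z \right)} = 4 - 28 = -24$)
$- 41 r{\left(t{\left(3,-4 - -1 \right)} \right)} = \left(-41\right) \left(-24\right) = 984$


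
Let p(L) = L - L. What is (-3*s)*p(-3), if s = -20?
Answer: 0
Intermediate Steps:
p(L) = 0
(-3*s)*p(-3) = -3*(-20)*0 = 60*0 = 0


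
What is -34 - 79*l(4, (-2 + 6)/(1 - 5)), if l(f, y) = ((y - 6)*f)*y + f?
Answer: -2562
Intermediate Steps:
l(f, y) = f + f*y*(-6 + y) (l(f, y) = ((-6 + y)*f)*y + f = (f*(-6 + y))*y + f = f*y*(-6 + y) + f = f + f*y*(-6 + y))
-34 - 79*l(4, (-2 + 6)/(1 - 5)) = -34 - 316*(1 + ((-2 + 6)/(1 - 5))**2 - 6*(-2 + 6)/(1 - 5)) = -34 - 316*(1 + (4/(-4))**2 - 24/(-4)) = -34 - 316*(1 + (4*(-1/4))**2 - 24*(-1)/4) = -34 - 316*(1 + (-1)**2 - 6*(-1)) = -34 - 316*(1 + 1 + 6) = -34 - 316*8 = -34 - 79*32 = -34 - 2528 = -2562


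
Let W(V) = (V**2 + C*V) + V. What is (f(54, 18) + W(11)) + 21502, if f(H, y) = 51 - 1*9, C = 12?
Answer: 21808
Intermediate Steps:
f(H, y) = 42 (f(H, y) = 51 - 9 = 42)
W(V) = V**2 + 13*V (W(V) = (V**2 + 12*V) + V = V**2 + 13*V)
(f(54, 18) + W(11)) + 21502 = (42 + 11*(13 + 11)) + 21502 = (42 + 11*24) + 21502 = (42 + 264) + 21502 = 306 + 21502 = 21808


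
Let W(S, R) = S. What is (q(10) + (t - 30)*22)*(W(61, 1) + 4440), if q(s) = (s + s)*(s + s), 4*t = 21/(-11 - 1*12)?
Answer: -54871691/46 ≈ -1.1929e+6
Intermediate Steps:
t = -21/92 (t = (21/(-11 - 1*12))/4 = (21/(-11 - 12))/4 = (21/(-23))/4 = (21*(-1/23))/4 = (¼)*(-21/23) = -21/92 ≈ -0.22826)
q(s) = 4*s² (q(s) = (2*s)*(2*s) = 4*s²)
(q(10) + (t - 30)*22)*(W(61, 1) + 4440) = (4*10² + (-21/92 - 30)*22)*(61 + 4440) = (4*100 - 2781/92*22)*4501 = (400 - 30591/46)*4501 = -12191/46*4501 = -54871691/46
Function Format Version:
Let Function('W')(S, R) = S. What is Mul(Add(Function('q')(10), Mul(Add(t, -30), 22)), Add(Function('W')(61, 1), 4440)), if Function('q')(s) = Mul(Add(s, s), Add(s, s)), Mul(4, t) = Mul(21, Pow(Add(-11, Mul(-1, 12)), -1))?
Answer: Rational(-54871691, 46) ≈ -1.1929e+6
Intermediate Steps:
t = Rational(-21, 92) (t = Mul(Rational(1, 4), Mul(21, Pow(Add(-11, Mul(-1, 12)), -1))) = Mul(Rational(1, 4), Mul(21, Pow(Add(-11, -12), -1))) = Mul(Rational(1, 4), Mul(21, Pow(-23, -1))) = Mul(Rational(1, 4), Mul(21, Rational(-1, 23))) = Mul(Rational(1, 4), Rational(-21, 23)) = Rational(-21, 92) ≈ -0.22826)
Function('q')(s) = Mul(4, Pow(s, 2)) (Function('q')(s) = Mul(Mul(2, s), Mul(2, s)) = Mul(4, Pow(s, 2)))
Mul(Add(Function('q')(10), Mul(Add(t, -30), 22)), Add(Function('W')(61, 1), 4440)) = Mul(Add(Mul(4, Pow(10, 2)), Mul(Add(Rational(-21, 92), -30), 22)), Add(61, 4440)) = Mul(Add(Mul(4, 100), Mul(Rational(-2781, 92), 22)), 4501) = Mul(Add(400, Rational(-30591, 46)), 4501) = Mul(Rational(-12191, 46), 4501) = Rational(-54871691, 46)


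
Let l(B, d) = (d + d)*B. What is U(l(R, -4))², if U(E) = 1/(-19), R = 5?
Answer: 1/361 ≈ 0.0027701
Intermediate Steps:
l(B, d) = 2*B*d (l(B, d) = (2*d)*B = 2*B*d)
U(E) = -1/19
U(l(R, -4))² = (-1/19)² = 1/361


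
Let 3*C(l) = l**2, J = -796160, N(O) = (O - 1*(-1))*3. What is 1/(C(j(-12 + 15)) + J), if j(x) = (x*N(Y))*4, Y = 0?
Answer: -1/795728 ≈ -1.2567e-6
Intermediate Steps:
N(O) = 3 + 3*O (N(O) = (O + 1)*3 = (1 + O)*3 = 3 + 3*O)
j(x) = 12*x (j(x) = (x*(3 + 3*0))*4 = (x*(3 + 0))*4 = (x*3)*4 = (3*x)*4 = 12*x)
C(l) = l**2/3
1/(C(j(-12 + 15)) + J) = 1/((12*(-12 + 15))**2/3 - 796160) = 1/((12*3)**2/3 - 796160) = 1/((1/3)*36**2 - 796160) = 1/((1/3)*1296 - 796160) = 1/(432 - 796160) = 1/(-795728) = -1/795728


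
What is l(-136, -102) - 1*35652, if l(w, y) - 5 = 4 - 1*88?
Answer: -35731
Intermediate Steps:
l(w, y) = -79 (l(w, y) = 5 + (4 - 1*88) = 5 + (4 - 88) = 5 - 84 = -79)
l(-136, -102) - 1*35652 = -79 - 1*35652 = -79 - 35652 = -35731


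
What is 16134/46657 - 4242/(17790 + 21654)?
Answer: 73078417/306723118 ≈ 0.23826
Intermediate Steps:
16134/46657 - 4242/(17790 + 21654) = 16134*(1/46657) - 4242/39444 = 16134/46657 - 4242*1/39444 = 16134/46657 - 707/6574 = 73078417/306723118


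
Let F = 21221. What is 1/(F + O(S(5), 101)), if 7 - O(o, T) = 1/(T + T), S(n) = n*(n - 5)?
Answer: 202/4288055 ≈ 4.7108e-5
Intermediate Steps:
S(n) = n*(-5 + n)
O(o, T) = 7 - 1/(2*T) (O(o, T) = 7 - 1/(T + T) = 7 - 1/(2*T))
1/(F + O(S(5), 101)) = 1/(21221 + (7 - ½/101)) = 1/(21221 + (7 - ½*1/101)) = 1/(21221 + (7 - 1/202)) = 1/(21221 + 1413/202) = 1/(4288055/202) = 202/4288055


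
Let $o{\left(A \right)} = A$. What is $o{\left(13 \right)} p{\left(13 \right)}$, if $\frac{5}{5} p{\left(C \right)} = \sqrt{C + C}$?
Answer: $13 \sqrt{26} \approx 66.287$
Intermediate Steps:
$p{\left(C \right)} = \sqrt{2} \sqrt{C}$ ($p{\left(C \right)} = \sqrt{C + C} = \sqrt{2 C} = \sqrt{2} \sqrt{C}$)
$o{\left(13 \right)} p{\left(13 \right)} = 13 \sqrt{2} \sqrt{13} = 13 \sqrt{26}$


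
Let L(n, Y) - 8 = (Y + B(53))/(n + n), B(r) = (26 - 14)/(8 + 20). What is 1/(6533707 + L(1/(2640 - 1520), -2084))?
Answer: 1/5366915 ≈ 1.8633e-7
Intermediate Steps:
B(r) = 3/7 (B(r) = 12/28 = 12*(1/28) = 3/7)
L(n, Y) = 8 + (3/7 + Y)/(2*n) (L(n, Y) = 8 + (Y + 3/7)/(n + n) = 8 + (3/7 + Y)/((2*n)) = 8 + (3/7 + Y)*(1/(2*n)) = 8 + (3/7 + Y)/(2*n))
1/(6533707 + L(1/(2640 - 1520), -2084)) = 1/(6533707 + (3 + 7*(-2084) + 112/(2640 - 1520))/(14*(1/(2640 - 1520)))) = 1/(6533707 + (3 - 14588 + 112/1120)/(14*(1/1120))) = 1/(6533707 + (3 - 14588 + 112*(1/1120))/(14*(1/1120))) = 1/(6533707 + (1/14)*1120*(3 - 14588 + ⅒)) = 1/(6533707 + (1/14)*1120*(-145849/10)) = 1/(6533707 - 1166792) = 1/5366915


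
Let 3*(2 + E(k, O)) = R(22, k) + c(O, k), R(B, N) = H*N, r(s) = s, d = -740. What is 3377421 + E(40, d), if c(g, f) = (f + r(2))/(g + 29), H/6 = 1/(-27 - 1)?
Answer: 16809400045/4977 ≈ 3.3774e+6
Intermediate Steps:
H = -3/14 (H = 6/(-27 - 1) = 6/(-28) = 6*(-1/28) = -3/14 ≈ -0.21429)
R(B, N) = -3*N/14
c(g, f) = (2 + f)/(29 + g) (c(g, f) = (f + 2)/(g + 29) = (2 + f)/(29 + g))
E(k, O) = -2 - k/14 + (2 + k)/(3*(29 + O)) (E(k, O) = -2 + (-3*k/14 + (2 + k)/(29 + O))/3 = -2 + (-k/14 + (2 + k)/(3*(29 + O))) = -2 - k/14 + (2 + k)/(3*(29 + O)))
3377421 + E(40, d) = 3377421 + (28 + 14*40 - 3*(28 + 40)*(29 - 740))/(42*(29 - 740)) = 3377421 + (1/42)*(28 + 560 - 3*68*(-711))/(-711) = 3377421 + (1/42)*(-1/711)*(28 + 560 + 145044) = 3377421 + (1/42)*(-1/711)*145632 = 3377421 - 24272/4977 = 16809400045/4977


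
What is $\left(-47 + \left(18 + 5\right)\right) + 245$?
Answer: $221$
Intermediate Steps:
$\left(-47 + \left(18 + 5\right)\right) + 245 = \left(-47 + 23\right) + 245 = -24 + 245 = 221$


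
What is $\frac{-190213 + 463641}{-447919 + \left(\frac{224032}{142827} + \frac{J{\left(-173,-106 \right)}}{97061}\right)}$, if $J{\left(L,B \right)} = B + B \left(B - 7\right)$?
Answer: $- \frac{3790513619690316}{6209446950396697} \approx -0.61044$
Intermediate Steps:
$J{\left(L,B \right)} = B + B \left(-7 + B\right)$
$\frac{-190213 + 463641}{-447919 + \left(\frac{224032}{142827} + \frac{J{\left(-173,-106 \right)}}{97061}\right)} = \frac{-190213 + 463641}{-447919 + \left(\frac{224032}{142827} + \frac{\left(-106\right) \left(-6 - 106\right)}{97061}\right)} = \frac{273428}{-447919 + \left(224032 \cdot \frac{1}{142827} + \left(-106\right) \left(-112\right) \frac{1}{97061}\right)} = \frac{273428}{-447919 + \left(\frac{224032}{142827} + 11872 \cdot \frac{1}{97061}\right)} = \frac{273428}{-447919 + \left(\frac{224032}{142827} + \frac{11872}{97061}\right)} = \frac{273428}{-447919 + \frac{23440412096}{13862931447}} = \frac{273428}{- \frac{6209446950396697}{13862931447}} = 273428 \left(- \frac{13862931447}{6209446950396697}\right) = - \frac{3790513619690316}{6209446950396697}$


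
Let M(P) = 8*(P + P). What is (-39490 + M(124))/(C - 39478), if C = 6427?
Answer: 12502/11017 ≈ 1.1348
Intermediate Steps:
M(P) = 16*P (M(P) = 8*(2*P) = 16*P)
(-39490 + M(124))/(C - 39478) = (-39490 + 16*124)/(6427 - 39478) = (-39490 + 1984)/(-33051) = -37506*(-1/33051) = 12502/11017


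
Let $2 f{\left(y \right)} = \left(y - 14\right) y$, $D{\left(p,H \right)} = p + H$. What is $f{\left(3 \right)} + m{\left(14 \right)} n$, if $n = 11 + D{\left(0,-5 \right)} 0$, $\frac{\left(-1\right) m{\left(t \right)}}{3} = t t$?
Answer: $- \frac{12969}{2} \approx -6484.5$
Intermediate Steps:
$m{\left(t \right)} = - 3 t^{2}$ ($m{\left(t \right)} = - 3 t t = - 3 t^{2}$)
$D{\left(p,H \right)} = H + p$
$f{\left(y \right)} = \frac{y \left(-14 + y\right)}{2}$ ($f{\left(y \right)} = \frac{\left(y - 14\right) y}{2} = \frac{\left(-14 + y\right) y}{2} = \frac{y \left(-14 + y\right)}{2}$)
$n = 11$ ($n = 11 + \left(-5 + 0\right) 0 = 11 - 0 = 11 + 0 = 11$)
$f{\left(3 \right)} + m{\left(14 \right)} n = \frac{1}{2} \cdot 3 \left(-14 + 3\right) + - 3 \cdot 14^{2} \cdot 11 = \frac{1}{2} \cdot 3 \left(-11\right) + \left(-3\right) 196 \cdot 11 = - \frac{33}{2} - 6468 = - \frac{12969}{2}$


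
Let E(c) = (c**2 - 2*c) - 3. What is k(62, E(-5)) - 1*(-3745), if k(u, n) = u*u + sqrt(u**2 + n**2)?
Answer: 7589 + 2*sqrt(1217) ≈ 7658.8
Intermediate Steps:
E(c) = -3 + c**2 - 2*c
k(u, n) = u**2 + sqrt(n**2 + u**2)
k(62, E(-5)) - 1*(-3745) = (62**2 + sqrt((-3 + (-5)**2 - 2*(-5))**2 + 62**2)) - 1*(-3745) = (3844 + sqrt((-3 + 25 + 10)**2 + 3844)) + 3745 = (3844 + sqrt(32**2 + 3844)) + 3745 = (3844 + sqrt(1024 + 3844)) + 3745 = (3844 + sqrt(4868)) + 3745 = (3844 + 2*sqrt(1217)) + 3745 = 7589 + 2*sqrt(1217)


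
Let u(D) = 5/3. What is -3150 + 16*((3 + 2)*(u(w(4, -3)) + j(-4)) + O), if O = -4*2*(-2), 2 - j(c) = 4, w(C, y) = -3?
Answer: -8762/3 ≈ -2920.7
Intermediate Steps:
j(c) = -2 (j(c) = 2 - 1*4 = 2 - 4 = -2)
u(D) = 5/3 (u(D) = 5*(1/3) = 5/3)
O = 16 (O = -8*(-2) = 16)
-3150 + 16*((3 + 2)*(u(w(4, -3)) + j(-4)) + O) = -3150 + 16*((3 + 2)*(5/3 - 2) + 16) = -3150 + 16*(5*(-1/3) + 16) = -3150 + 16*(-5/3 + 16) = -3150 + 16*(43/3) = -3150 + 688/3 = -8762/3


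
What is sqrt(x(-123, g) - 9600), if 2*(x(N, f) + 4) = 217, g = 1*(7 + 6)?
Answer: I*sqrt(37982)/2 ≈ 97.445*I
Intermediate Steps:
g = 13 (g = 1*13 = 13)
x(N, f) = 209/2 (x(N, f) = -4 + (1/2)*217 = -4 + 217/2 = 209/2)
sqrt(x(-123, g) - 9600) = sqrt(209/2 - 9600) = sqrt(-18991/2) = I*sqrt(37982)/2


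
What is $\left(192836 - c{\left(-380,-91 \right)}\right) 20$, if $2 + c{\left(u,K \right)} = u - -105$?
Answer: $3862260$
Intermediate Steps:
$c{\left(u,K \right)} = 103 + u$ ($c{\left(u,K \right)} = -2 + \left(u - -105\right) = -2 + \left(u + 105\right) = -2 + \left(105 + u\right) = 103 + u$)
$\left(192836 - c{\left(-380,-91 \right)}\right) 20 = \left(192836 - \left(103 - 380\right)\right) 20 = \left(192836 - -277\right) 20 = \left(192836 + 277\right) 20 = 193113 \cdot 20 = 3862260$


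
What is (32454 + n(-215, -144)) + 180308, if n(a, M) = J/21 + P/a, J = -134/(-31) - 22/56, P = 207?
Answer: 277938497803/1306340 ≈ 2.1276e+5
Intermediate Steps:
J = 3411/868 (J = -134*(-1/31) - 22*1/56 = 134/31 - 11/28 = 3411/868 ≈ 3.9297)
n(a, M) = 1137/6076 + 207/a (n(a, M) = (3411/868)/21 + 207/a = (3411/868)*(1/21) + 207/a = 1137/6076 + 207/a)
(32454 + n(-215, -144)) + 180308 = (32454 + (1137/6076 + 207/(-215))) + 180308 = (32454 + (1137/6076 + 207*(-1/215))) + 180308 = (32454 + (1137/6076 - 207/215)) + 180308 = (32454 - 1013277/1306340) + 180308 = 42394945083/1306340 + 180308 = 277938497803/1306340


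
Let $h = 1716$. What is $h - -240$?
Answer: $1956$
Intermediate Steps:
$h - -240 = 1716 - -240 = 1716 + 240 = 1956$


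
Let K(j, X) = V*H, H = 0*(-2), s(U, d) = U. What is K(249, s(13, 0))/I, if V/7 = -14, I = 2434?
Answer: 0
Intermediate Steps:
H = 0
V = -98 (V = 7*(-14) = -98)
K(j, X) = 0 (K(j, X) = -98*0 = 0)
K(249, s(13, 0))/I = 0/2434 = 0*(1/2434) = 0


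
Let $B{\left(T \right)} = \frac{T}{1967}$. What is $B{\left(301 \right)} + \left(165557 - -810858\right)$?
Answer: $\frac{274372658}{281} \approx 9.7642 \cdot 10^{5}$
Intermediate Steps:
$B{\left(T \right)} = \frac{T}{1967}$ ($B{\left(T \right)} = T \frac{1}{1967} = \frac{T}{1967}$)
$B{\left(301 \right)} + \left(165557 - -810858\right) = \frac{1}{1967} \cdot 301 + \left(165557 - -810858\right) = \frac{43}{281} + \left(165557 + 810858\right) = \frac{43}{281} + 976415 = \frac{274372658}{281}$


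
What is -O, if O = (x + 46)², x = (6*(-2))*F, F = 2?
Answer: -484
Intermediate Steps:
x = -24 (x = (6*(-2))*2 = -12*2 = -24)
O = 484 (O = (-24 + 46)² = 22² = 484)
-O = -1*484 = -484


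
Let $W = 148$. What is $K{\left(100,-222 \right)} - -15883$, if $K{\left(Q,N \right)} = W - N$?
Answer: $16253$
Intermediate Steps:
$K{\left(Q,N \right)} = 148 - N$
$K{\left(100,-222 \right)} - -15883 = \left(148 - -222\right) - -15883 = \left(148 + 222\right) + 15883 = 370 + 15883 = 16253$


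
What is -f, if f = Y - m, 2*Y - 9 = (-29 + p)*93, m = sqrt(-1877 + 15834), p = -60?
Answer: 4134 + sqrt(13957) ≈ 4252.1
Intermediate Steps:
m = sqrt(13957) ≈ 118.14
Y = -4134 (Y = 9/2 + ((-29 - 60)*93)/2 = 9/2 + (-89*93)/2 = 9/2 + (1/2)*(-8277) = 9/2 - 8277/2 = -4134)
f = -4134 - sqrt(13957) ≈ -4252.1
-f = -(-4134 - sqrt(13957)) = 4134 + sqrt(13957)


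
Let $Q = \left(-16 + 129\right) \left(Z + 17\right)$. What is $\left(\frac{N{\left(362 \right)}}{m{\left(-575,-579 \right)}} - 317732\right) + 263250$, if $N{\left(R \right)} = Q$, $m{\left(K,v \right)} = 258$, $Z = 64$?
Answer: $- \frac{4682401}{86} \approx -54447.0$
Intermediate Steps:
$Q = 9153$ ($Q = \left(-16 + 129\right) \left(64 + 17\right) = 113 \cdot 81 = 9153$)
$N{\left(R \right)} = 9153$
$\left(\frac{N{\left(362 \right)}}{m{\left(-575,-579 \right)}} - 317732\right) + 263250 = \left(\frac{9153}{258} - 317732\right) + 263250 = \left(9153 \cdot \frac{1}{258} - 317732\right) + 263250 = \left(\frac{3051}{86} - 317732\right) + 263250 = - \frac{27321901}{86} + 263250 = - \frac{4682401}{86}$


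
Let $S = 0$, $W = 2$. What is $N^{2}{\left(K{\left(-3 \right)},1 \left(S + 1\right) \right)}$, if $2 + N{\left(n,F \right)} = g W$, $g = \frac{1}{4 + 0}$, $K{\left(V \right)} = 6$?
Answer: $\frac{9}{4} \approx 2.25$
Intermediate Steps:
$g = \frac{1}{4} \approx 0.25$
$N{\left(n,F \right)} = - \frac{3}{2}$ ($N{\left(n,F \right)} = -2 + \frac{1}{4} \cdot 2 = -2 + \frac{1}{2} = - \frac{3}{2}$)
$N^{2}{\left(K{\left(-3 \right)},1 \left(S + 1\right) \right)} = \left(- \frac{3}{2}\right)^{2} = \frac{9}{4}$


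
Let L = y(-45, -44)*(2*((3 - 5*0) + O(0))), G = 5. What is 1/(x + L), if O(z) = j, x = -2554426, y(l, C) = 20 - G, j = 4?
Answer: -1/2554216 ≈ -3.9151e-7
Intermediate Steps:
y(l, C) = 15 (y(l, C) = 20 - 1*5 = 20 - 5 = 15)
O(z) = 4
L = 210 (L = 15*(2*((3 - 5*0) + 4)) = 15*(2*((3 + 0) + 4)) = 15*(2*(3 + 4)) = 15*(2*7) = 15*14 = 210)
1/(x + L) = 1/(-2554426 + 210) = 1/(-2554216) = -1/2554216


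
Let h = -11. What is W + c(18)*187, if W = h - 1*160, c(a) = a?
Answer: 3195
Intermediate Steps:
W = -171 (W = -11 - 1*160 = -11 - 160 = -171)
W + c(18)*187 = -171 + 18*187 = -171 + 3366 = 3195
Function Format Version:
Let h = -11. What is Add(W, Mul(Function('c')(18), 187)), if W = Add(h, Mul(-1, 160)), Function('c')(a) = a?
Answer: 3195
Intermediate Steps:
W = -171 (W = Add(-11, Mul(-1, 160)) = Add(-11, -160) = -171)
Add(W, Mul(Function('c')(18), 187)) = Add(-171, Mul(18, 187)) = Add(-171, 3366) = 3195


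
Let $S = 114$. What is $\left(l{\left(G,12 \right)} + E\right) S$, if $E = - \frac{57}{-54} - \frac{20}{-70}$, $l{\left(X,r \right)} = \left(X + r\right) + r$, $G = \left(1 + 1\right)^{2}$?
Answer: $\frac{70243}{21} \approx 3344.9$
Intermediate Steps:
$G = 4$ ($G = 2^{2} = 4$)
$l{\left(X,r \right)} = X + 2 r$
$E = \frac{169}{126}$ ($E = \left(-57\right) \left(- \frac{1}{54}\right) - - \frac{2}{7} = \frac{19}{18} + \frac{2}{7} = \frac{169}{126} \approx 1.3413$)
$\left(l{\left(G,12 \right)} + E\right) S = \left(\left(4 + 2 \cdot 12\right) + \frac{169}{126}\right) 114 = \left(\left(4 + 24\right) + \frac{169}{126}\right) 114 = \left(28 + \frac{169}{126}\right) 114 = \frac{3697}{126} \cdot 114 = \frac{70243}{21}$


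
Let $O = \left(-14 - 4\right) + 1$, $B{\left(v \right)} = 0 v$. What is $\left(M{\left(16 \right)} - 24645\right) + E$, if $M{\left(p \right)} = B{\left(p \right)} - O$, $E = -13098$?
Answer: $-37726$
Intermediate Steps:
$B{\left(v \right)} = 0$
$O = -17$ ($O = -18 + 1 = -17$)
$M{\left(p \right)} = 17$ ($M{\left(p \right)} = 0 - -17 = 0 + 17 = 17$)
$\left(M{\left(16 \right)} - 24645\right) + E = \left(17 - 24645\right) - 13098 = -24628 - 13098 = -37726$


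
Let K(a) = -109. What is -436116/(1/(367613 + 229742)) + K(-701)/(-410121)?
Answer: -106843112448654671/410121 ≈ -2.6052e+11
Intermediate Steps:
-436116/(1/(367613 + 229742)) + K(-701)/(-410121) = -436116/(1/(367613 + 229742)) - 109/(-410121) = -436116/(1/597355) - 109*(-1/410121) = -436116/1/597355 + 109/410121 = -436116*597355 + 109/410121 = -260516073180 + 109/410121 = -106843112448654671/410121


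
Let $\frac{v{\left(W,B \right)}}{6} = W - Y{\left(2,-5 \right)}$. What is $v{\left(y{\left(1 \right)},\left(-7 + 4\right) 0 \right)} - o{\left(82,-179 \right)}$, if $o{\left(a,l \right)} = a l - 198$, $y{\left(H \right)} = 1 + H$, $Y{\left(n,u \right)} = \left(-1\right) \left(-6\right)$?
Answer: $14852$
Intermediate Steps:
$Y{\left(n,u \right)} = 6$
$o{\left(a,l \right)} = -198 + a l$
$v{\left(W,B \right)} = -36 + 6 W$ ($v{\left(W,B \right)} = 6 \left(W - 6\right) = 6 \left(-6 + W\right) = -36 + 6 W$)
$v{\left(y{\left(1 \right)},\left(-7 + 4\right) 0 \right)} - o{\left(82,-179 \right)} = \left(-36 + 6 \left(1 + 1\right)\right) - \left(-198 + 82 \left(-179\right)\right) = \left(-36 + 6 \cdot 2\right) - \left(-198 - 14678\right) = \left(-36 + 12\right) - -14876 = -24 + 14876 = 14852$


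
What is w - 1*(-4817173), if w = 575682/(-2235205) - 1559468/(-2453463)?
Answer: 26417343952660069469/5483992764915 ≈ 4.8172e+6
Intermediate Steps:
w = 2073316184174/5483992764915 (w = 575682*(-1/2235205) - 1559468*(-1/2453463) = -575682/2235205 + 1559468/2453463 = 2073316184174/5483992764915 ≈ 0.37807)
w - 1*(-4817173) = 2073316184174/5483992764915 - 1*(-4817173) = 2073316184174/5483992764915 + 4817173 = 26417343952660069469/5483992764915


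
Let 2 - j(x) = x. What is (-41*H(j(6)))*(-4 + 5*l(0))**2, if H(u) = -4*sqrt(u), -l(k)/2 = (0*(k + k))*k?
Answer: 5248*I ≈ 5248.0*I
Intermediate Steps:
j(x) = 2 - x
l(k) = 0 (l(k) = -2*0*(k + k)*k = -2*0*(2*k)*k = -0*k = -2*0 = 0)
(-41*H(j(6)))*(-4 + 5*l(0))**2 = (-(-164)*sqrt(2 - 1*6))*(-4 + 5*0)**2 = (-(-164)*sqrt(2 - 6))*(-4 + 0)**2 = -(-164)*sqrt(-4)*(-4)**2 = -(-164)*2*I*16 = -(-328)*I*16 = (328*I)*16 = 5248*I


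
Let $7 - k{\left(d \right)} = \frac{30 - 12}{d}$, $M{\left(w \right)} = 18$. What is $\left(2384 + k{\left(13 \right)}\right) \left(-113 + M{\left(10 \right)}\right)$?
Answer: $- \frac{2951175}{13} \approx -2.2701 \cdot 10^{5}$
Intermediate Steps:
$k{\left(d \right)} = 7 - \frac{18}{d}$ ($k{\left(d \right)} = 7 - \frac{30 - 12}{d} = 7 - \frac{18}{d}$)
$\left(2384 + k{\left(13 \right)}\right) \left(-113 + M{\left(10 \right)}\right) = \left(2384 + \left(7 - \frac{18}{13}\right)\right) \left(-113 + 18\right) = \left(2384 + \left(7 - \frac{18}{13}\right)\right) \left(-95\right) = \left(2384 + \frac{73}{13}\right) \left(-95\right) = \frac{31065}{13} \left(-95\right) = - \frac{2951175}{13}$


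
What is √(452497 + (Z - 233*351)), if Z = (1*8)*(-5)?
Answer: 3*√41186 ≈ 608.83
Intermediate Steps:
Z = -40 (Z = 8*(-5) = -40)
√(452497 + (Z - 233*351)) = √(452497 + (-40 - 233*351)) = √(452497 + (-40 - 81783)) = √(452497 - 81823) = √370674 = 3*√41186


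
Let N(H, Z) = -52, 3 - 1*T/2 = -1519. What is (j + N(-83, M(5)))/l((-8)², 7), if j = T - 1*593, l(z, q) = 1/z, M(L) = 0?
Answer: 153536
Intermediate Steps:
T = 3044 (T = 6 - 2*(-1519) = 6 + 3038 = 3044)
j = 2451 (j = 3044 - 1*593 = 3044 - 593 = 2451)
(j + N(-83, M(5)))/l((-8)², 7) = (2451 - 52)/(1/((-8)²)) = 2399/(1/64) = 2399*64 = 153536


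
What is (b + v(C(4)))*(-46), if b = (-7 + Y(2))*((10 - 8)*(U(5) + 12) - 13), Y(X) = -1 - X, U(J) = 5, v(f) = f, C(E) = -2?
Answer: 9752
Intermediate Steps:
b = -210 (b = (-7 + (-1 - 1*2))*((10 - 8)*(5 + 12) - 13) = (-7 + (-1 - 2))*(2*17 - 13) = (-7 - 3)*(34 - 13) = -10*21 = -210)
(b + v(C(4)))*(-46) = (-210 - 2)*(-46) = -212*(-46) = 9752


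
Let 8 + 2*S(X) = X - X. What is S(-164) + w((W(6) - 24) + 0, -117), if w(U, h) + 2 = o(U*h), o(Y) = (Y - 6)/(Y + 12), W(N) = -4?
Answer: -2743/548 ≈ -5.0055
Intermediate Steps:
o(Y) = (-6 + Y)/(12 + Y)
w(U, h) = -2 + (-6 + U*h)/(12 + U*h)
S(X) = -4 (S(X) = -4 + (X - X)/2 = -4 + (½)*0 = -4 + 0 = -4)
S(-164) + w((W(6) - 24) + 0, -117) = -4 + (-30 - 1*((-4 - 24) + 0)*(-117))/(12 + ((-4 - 24) + 0)*(-117)) = -4 + (-30 - 1*(-28 + 0)*(-117))/(12 + (-28 + 0)*(-117)) = -4 + (-30 - 1*(-28)*(-117))/(12 - 28*(-117)) = -4 + (-30 - 3276)/(12 + 3276) = -4 - 3306/3288 = -4 + (1/3288)*(-3306) = -4 - 551/548 = -2743/548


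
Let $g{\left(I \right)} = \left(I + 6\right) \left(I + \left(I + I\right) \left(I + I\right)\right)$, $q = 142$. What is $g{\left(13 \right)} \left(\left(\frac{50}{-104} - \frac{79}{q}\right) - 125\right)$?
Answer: $- \frac{468586303}{284} \approx -1.65 \cdot 10^{6}$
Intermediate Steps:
$g{\left(I \right)} = \left(6 + I\right) \left(I + 4 I^{2}\right)$ ($g{\left(I \right)} = \left(6 + I\right) \left(I + 2 I 2 I\right) = \left(6 + I\right) \left(I + 4 I^{2}\right)$)
$g{\left(13 \right)} \left(\left(\frac{50}{-104} - \frac{79}{q}\right) - 125\right) = 13 \left(6 + 4 \cdot 13^{2} + 25 \cdot 13\right) \left(\left(\frac{50}{-104} - \frac{79}{142}\right) - 125\right) = 13 \left(6 + 4 \cdot 169 + 325\right) \left(\left(50 \left(- \frac{1}{104}\right) - \frac{79}{142}\right) - 125\right) = 13 \left(6 + 676 + 325\right) \left(\left(- \frac{25}{52} - \frac{79}{142}\right) - 125\right) = 13 \cdot 1007 \left(- \frac{3829}{3692} - 125\right) = 13091 \left(- \frac{465329}{3692}\right) = - \frac{468586303}{284}$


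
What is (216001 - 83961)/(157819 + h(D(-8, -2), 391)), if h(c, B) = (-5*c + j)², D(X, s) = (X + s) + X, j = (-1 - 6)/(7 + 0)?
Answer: 6602/8287 ≈ 0.79667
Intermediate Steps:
j = -1 (j = -7/7 = -7*⅐ = -1)
D(X, s) = s + 2*X
h(c, B) = (-1 - 5*c)² (h(c, B) = (-5*c - 1)² = (-1 - 5*c)²)
(216001 - 83961)/(157819 + h(D(-8, -2), 391)) = (216001 - 83961)/(157819 + (1 + 5*(-2 + 2*(-8)))²) = 132040/(157819 + (1 + 5*(-2 - 16))²) = 132040/(157819 + (1 + 5*(-18))²) = 132040/(157819 + (1 - 90)²) = 132040/(157819 + (-89)²) = 132040/(157819 + 7921) = 132040/165740 = 132040*(1/165740) = 6602/8287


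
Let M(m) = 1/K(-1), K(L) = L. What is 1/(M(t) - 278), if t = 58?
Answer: -1/279 ≈ -0.0035842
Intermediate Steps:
M(m) = -1 (M(m) = 1/(-1) = -1)
1/(M(t) - 278) = 1/(-1 - 278) = 1/(-279) = -1/279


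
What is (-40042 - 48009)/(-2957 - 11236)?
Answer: 88051/14193 ≈ 6.2038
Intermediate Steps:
(-40042 - 48009)/(-2957 - 11236) = -88051/(-14193) = -88051*(-1/14193) = 88051/14193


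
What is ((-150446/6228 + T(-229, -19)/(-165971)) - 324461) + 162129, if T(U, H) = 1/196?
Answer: -8223290940993775/50649702012 ≈ -1.6236e+5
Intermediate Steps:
T(U, H) = 1/196
((-150446/6228 + T(-229, -19)/(-165971)) - 324461) + 162129 = ((-150446/6228 + (1/196)/(-165971)) - 324461) + 162129 = ((-150446*1/6228 + (1/196)*(-1/165971)) - 324461) + 162129 = ((-75223/3114 - 1/32530316) - 324461) + 162129 = (-1223513981791/50649702012 - 324461) + 162129 = -16435076478497323/50649702012 + 162129 = -8223290940993775/50649702012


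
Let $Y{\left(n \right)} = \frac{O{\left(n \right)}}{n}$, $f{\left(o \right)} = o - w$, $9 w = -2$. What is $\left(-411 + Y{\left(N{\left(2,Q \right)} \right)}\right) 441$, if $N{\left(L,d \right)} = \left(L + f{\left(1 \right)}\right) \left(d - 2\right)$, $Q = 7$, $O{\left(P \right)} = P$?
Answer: $-180810$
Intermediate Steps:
$w = - \frac{2}{9}$ ($w = \frac{1}{9} \left(-2\right) = - \frac{2}{9} \approx -0.22222$)
$f{\left(o \right)} = \frac{2}{9} + o$ ($f{\left(o \right)} = o - - \frac{2}{9} = o + \frac{2}{9} = \frac{2}{9} + o$)
$N{\left(L,d \right)} = \left(-2 + d\right) \left(\frac{11}{9} + L\right)$ ($N{\left(L,d \right)} = \left(L + \left(\frac{2}{9} + 1\right)\right) \left(d - 2\right) = \left(L + \frac{11}{9}\right) \left(-2 + d\right) = \left(\frac{11}{9} + L\right) \left(-2 + d\right) = \left(-2 + d\right) \left(\frac{11}{9} + L\right)$)
$Y{\left(n \right)} = 1$ ($Y{\left(n \right)} = \frac{n}{n} = 1$)
$\left(-411 + Y{\left(N{\left(2,Q \right)} \right)}\right) 441 = \left(-411 + 1\right) 441 = \left(-410\right) 441 = -180810$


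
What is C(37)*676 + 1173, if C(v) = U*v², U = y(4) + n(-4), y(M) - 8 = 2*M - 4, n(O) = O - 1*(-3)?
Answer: 10181057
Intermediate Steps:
n(O) = 3 + O (n(O) = O + 3 = 3 + O)
y(M) = 4 + 2*M (y(M) = 8 + (2*M - 4) = 8 + (-4 + 2*M) = 4 + 2*M)
U = 11 (U = (4 + 2*4) + (3 - 4) = (4 + 8) - 1 = 12 - 1 = 11)
C(v) = 11*v²
C(37)*676 + 1173 = (11*37²)*676 + 1173 = (11*1369)*676 + 1173 = 15059*676 + 1173 = 10179884 + 1173 = 10181057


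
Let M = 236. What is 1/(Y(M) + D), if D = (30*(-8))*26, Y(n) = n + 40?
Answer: -1/5964 ≈ -0.00016767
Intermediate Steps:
Y(n) = 40 + n
D = -6240 (D = -240*26 = -6240)
1/(Y(M) + D) = 1/((40 + 236) - 6240) = 1/(276 - 6240) = 1/(-5964) = -1/5964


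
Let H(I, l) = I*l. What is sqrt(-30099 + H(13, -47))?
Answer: I*sqrt(30710) ≈ 175.24*I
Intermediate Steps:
sqrt(-30099 + H(13, -47)) = sqrt(-30099 + 13*(-47)) = sqrt(-30099 - 611) = sqrt(-30710) = I*sqrt(30710)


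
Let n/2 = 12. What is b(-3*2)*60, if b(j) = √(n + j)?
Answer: 180*√2 ≈ 254.56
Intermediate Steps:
n = 24 (n = 2*12 = 24)
b(j) = √(24 + j)
b(-3*2)*60 = √(24 - 3*2)*60 = √(24 - 6)*60 = √18*60 = (3*√2)*60 = 180*√2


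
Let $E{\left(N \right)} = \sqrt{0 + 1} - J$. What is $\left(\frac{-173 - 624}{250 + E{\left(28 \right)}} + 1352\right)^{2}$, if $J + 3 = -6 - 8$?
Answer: $\frac{130710448521}{71824} \approx 1.8199 \cdot 10^{6}$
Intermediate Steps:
$J = -17$ ($J = -3 - 14 = -17$)
$E{\left(N \right)} = 18$ ($E{\left(N \right)} = \sqrt{0 + 1} - -17 = \sqrt{1} + 17 = 1 + 17 = 18$)
$\left(\frac{-173 - 624}{250 + E{\left(28 \right)}} + 1352\right)^{2} = \left(\frac{-173 - 624}{250 + 18} + 1352\right)^{2} = \left(- \frac{797}{268} + 1352\right)^{2} = \left(\frac{361539}{268}\right)^{2} = \frac{130710448521}{71824}$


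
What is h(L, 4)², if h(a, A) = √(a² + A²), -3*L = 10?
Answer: 244/9 ≈ 27.111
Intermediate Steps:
L = -10/3 (L = -⅓*10 = -10/3 ≈ -3.3333)
h(a, A) = √(A² + a²)
h(L, 4)² = (√(4² + (-10/3)²))² = (√(16 + 100/9))² = (√(244/9))² = (2*√61/3)² = 244/9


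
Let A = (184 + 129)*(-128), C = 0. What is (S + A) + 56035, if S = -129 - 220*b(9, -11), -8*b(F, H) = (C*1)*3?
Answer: 15842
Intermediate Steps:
A = -40064 (A = 313*(-128) = -40064)
b(F, H) = 0 (b(F, H) = -0*1*3/8 = -0*3 = -1/8*0 = 0)
S = -129 (S = -129 - 220*0 = -129 + 0 = -129)
(S + A) + 56035 = (-129 - 40064) + 56035 = -40193 + 56035 = 15842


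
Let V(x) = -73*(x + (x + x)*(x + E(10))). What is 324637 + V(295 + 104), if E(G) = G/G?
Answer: -23006090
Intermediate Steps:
E(G) = 1
V(x) = -73*x - 146*x*(1 + x) (V(x) = -73*(x + (x + x)*(x + 1)) = -73*(x + (2*x)*(1 + x)) = -73*(x + 2*x*(1 + x)) = -73*x - 146*x*(1 + x))
324637 + V(295 + 104) = 324637 - 73*(295 + 104)*(3 + 2*(295 + 104)) = 324637 - 73*399*(3 + 2*399) = 324637 - 73*399*(3 + 798) = 324637 - 73*399*801 = 324637 - 23330727 = -23006090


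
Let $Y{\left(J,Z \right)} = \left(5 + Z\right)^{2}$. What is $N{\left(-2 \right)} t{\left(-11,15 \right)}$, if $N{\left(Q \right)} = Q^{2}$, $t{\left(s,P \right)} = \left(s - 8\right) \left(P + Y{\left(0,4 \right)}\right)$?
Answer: $-7296$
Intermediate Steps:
$t{\left(s,P \right)} = \left(-8 + s\right) \left(81 + P\right)$ ($t{\left(s,P \right)} = \left(s - 8\right) \left(P + \left(5 + 4\right)^{2}\right) = \left(-8 + s\right) \left(P + 9^{2}\right) = \left(-8 + s\right) \left(P + 81\right) = \left(-8 + s\right) \left(81 + P\right)$)
$N{\left(-2 \right)} t{\left(-11,15 \right)} = \left(-2\right)^{2} \left(-648 - 120 + 81 \left(-11\right) + 15 \left(-11\right)\right) = 4 \left(-648 - 120 - 891 - 165\right) = 4 \left(-1824\right) = -7296$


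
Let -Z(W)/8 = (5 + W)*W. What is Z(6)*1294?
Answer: -683232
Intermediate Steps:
Z(W) = -8*W*(5 + W) (Z(W) = -8*(5 + W)*W = -8*W*(5 + W))
Z(6)*1294 = -8*6*(5 + 6)*1294 = -8*6*11*1294 = -528*1294 = -683232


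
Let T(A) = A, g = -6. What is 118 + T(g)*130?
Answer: -662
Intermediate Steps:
118 + T(g)*130 = 118 - 6*130 = 118 - 780 = -662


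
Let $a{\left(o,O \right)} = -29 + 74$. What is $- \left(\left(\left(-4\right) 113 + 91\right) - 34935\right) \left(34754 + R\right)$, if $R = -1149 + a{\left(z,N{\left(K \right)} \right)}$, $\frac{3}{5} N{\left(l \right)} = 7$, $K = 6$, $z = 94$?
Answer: $1187710400$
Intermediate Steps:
$N{\left(l \right)} = \frac{35}{3}$ ($N{\left(l \right)} = \frac{5}{3} \cdot 7 = \frac{35}{3}$)
$a{\left(o,O \right)} = 45$
$R = -1104$ ($R = -1149 + 45 = -1104$)
$- \left(\left(\left(-4\right) 113 + 91\right) - 34935\right) \left(34754 + R\right) = - \left(\left(\left(-4\right) 113 + 91\right) - 34935\right) \left(34754 - 1104\right) = - \left(\left(-452 + 91\right) - 34935\right) 33650 = - \left(-361 - 34935\right) 33650 = - \left(-35296\right) 33650 = \left(-1\right) \left(-1187710400\right) = 1187710400$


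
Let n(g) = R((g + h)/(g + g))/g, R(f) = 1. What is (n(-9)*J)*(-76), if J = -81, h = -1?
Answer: -684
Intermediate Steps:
n(g) = 1/g
(n(-9)*J)*(-76) = (-81/(-9))*(-76) = -⅑*(-81)*(-76) = 9*(-76) = -684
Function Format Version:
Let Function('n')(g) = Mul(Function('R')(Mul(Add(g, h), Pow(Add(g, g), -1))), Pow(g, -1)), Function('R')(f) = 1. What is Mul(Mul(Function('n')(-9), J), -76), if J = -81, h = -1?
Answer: -684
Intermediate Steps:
Function('n')(g) = Pow(g, -1) (Function('n')(g) = Mul(1, Pow(g, -1)) = Pow(g, -1))
Mul(Mul(Function('n')(-9), J), -76) = Mul(Mul(Pow(-9, -1), -81), -76) = Mul(Mul(Rational(-1, 9), -81), -76) = Mul(9, -76) = -684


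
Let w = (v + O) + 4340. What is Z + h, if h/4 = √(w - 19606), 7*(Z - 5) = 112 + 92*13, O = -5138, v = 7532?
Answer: 1343/7 + 8*I*√3218 ≈ 191.86 + 453.82*I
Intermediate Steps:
Z = 1343/7 (Z = 5 + (112 + 92*13)/7 = 5 + (112 + 1196)/7 = 5 + (⅐)*1308 = 5 + 1308/7 = 1343/7 ≈ 191.86)
w = 6734 (w = (7532 - 5138) + 4340 = 2394 + 4340 = 6734)
h = 8*I*√3218 (h = 4*√(6734 - 19606) = 4*√(-12872) = 4*(2*I*√3218) = 8*I*√3218 ≈ 453.82*I)
Z + h = 1343/7 + 8*I*√3218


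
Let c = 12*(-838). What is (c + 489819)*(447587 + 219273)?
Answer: 319934754180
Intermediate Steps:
c = -10056
(c + 489819)*(447587 + 219273) = (-10056 + 489819)*(447587 + 219273) = 479763*666860 = 319934754180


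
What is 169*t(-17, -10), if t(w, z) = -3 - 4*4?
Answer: -3211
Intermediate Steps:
t(w, z) = -19 (t(w, z) = -3 - 16 = -19)
169*t(-17, -10) = 169*(-19) = -3211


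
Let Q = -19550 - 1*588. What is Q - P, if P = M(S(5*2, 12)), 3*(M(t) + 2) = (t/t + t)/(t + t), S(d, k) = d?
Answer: -1208171/60 ≈ -20136.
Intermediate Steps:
Q = -20138 (Q = -19550 - 588 = -20138)
M(t) = -2 + (1 + t)/(6*t) (M(t) = -2 + ((t/t + t)/(t + t))/3 = -2 + ((1 + t)/((2*t)))/3 = -2 + ((1 + t)*(1/(2*t)))/3 = -2 + ((1 + t)/(2*t))/3 = -2 + (1 + t)/(6*t))
P = -109/60 (P = (1 - 55*2)/(6*((5*2))) = (⅙)*(1 - 11*10)/10 = (⅙)*(⅒)*(1 - 110) = (⅙)*(⅒)*(-109) = -109/60 ≈ -1.8167)
Q - P = -20138 - 1*(-109/60) = -20138 + 109/60 = -1208171/60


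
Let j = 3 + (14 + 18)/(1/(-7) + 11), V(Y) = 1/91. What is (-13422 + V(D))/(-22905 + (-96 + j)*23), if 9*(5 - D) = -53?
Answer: 23206619/43183868 ≈ 0.53739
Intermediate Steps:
D = 98/9 (D = 5 - ⅑*(-53) = 5 + 53/9 = 98/9 ≈ 10.889)
V(Y) = 1/91
j = 113/19 (j = 3 + 32/(-⅐ + 11) = 3 + 32/(76/7) = 3 + 32*(7/76) = 3 + 56/19 = 113/19 ≈ 5.9474)
(-13422 + V(D))/(-22905 + (-96 + j)*23) = (-13422 + 1/91)/(-22905 + (-96 + 113/19)*23) = -1221401/(91*(-22905 - 1711/19*23)) = -1221401/(91*(-22905 - 39353/19)) = -1221401/(91*(-474548/19)) = -1221401/91*(-19/474548) = 23206619/43183868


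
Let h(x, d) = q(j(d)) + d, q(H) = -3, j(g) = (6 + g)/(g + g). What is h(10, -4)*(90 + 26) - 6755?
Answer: -7567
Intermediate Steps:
j(g) = (6 + g)/(2*g) (j(g) = (6 + g)/((2*g)) = (6 + g)*(1/(2*g)) = (6 + g)/(2*g))
h(x, d) = -3 + d
h(10, -4)*(90 + 26) - 6755 = (-3 - 4)*(90 + 26) - 6755 = -7*116 - 6755 = -812 - 6755 = -7567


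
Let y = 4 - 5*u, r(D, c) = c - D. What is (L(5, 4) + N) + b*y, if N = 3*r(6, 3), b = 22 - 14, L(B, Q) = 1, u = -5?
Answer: 224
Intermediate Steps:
b = 8
N = -9 (N = 3*(3 - 1*6) = 3*(3 - 6) = 3*(-3) = -9)
y = 29 (y = 4 - 5*(-5) = 4 + 25 = 29)
(L(5, 4) + N) + b*y = (1 - 9) + 8*29 = -8 + 232 = 224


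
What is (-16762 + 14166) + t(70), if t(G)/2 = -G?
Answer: -2736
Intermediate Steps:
t(G) = -2*G (t(G) = 2*(-G) = -2*G)
(-16762 + 14166) + t(70) = (-16762 + 14166) - 2*70 = -2596 - 140 = -2736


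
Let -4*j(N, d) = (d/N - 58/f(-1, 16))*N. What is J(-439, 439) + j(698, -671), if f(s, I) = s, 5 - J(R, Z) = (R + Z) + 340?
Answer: -41153/4 ≈ -10288.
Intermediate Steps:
J(R, Z) = -335 - R - Z (J(R, Z) = 5 - ((R + Z) + 340) = 5 - (340 + R + Z) = 5 + (-340 - R - Z) = -335 - R - Z)
j(N, d) = -N*(58 + d/N)/4 (j(N, d) = -(d/N - 58/(-1))*N/4 = -(d/N - 58*(-1))*N/4 = -(d/N + 58)*N/4 = -(58 + d/N)*N/4 = -N*(58 + d/N)/4)
J(-439, 439) + j(698, -671) = (-335 - 1*(-439) - 1*439) + (-29/2*698 - 1/4*(-671)) = (-335 + 439 - 439) + (-10121 + 671/4) = -335 - 39813/4 = -41153/4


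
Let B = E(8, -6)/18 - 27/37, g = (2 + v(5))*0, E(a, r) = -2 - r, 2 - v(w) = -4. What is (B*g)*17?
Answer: 0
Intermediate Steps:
v(w) = 6 (v(w) = 2 - 1*(-4) = 2 + 4 = 6)
g = 0 (g = (2 + 6)*0 = 8*0 = 0)
B = -169/333 (B = (-2 - 1*(-6))/18 - 27/37 = (-2 + 6)*(1/18) - 27*1/37 = 4*(1/18) - 27/37 = 2/9 - 27/37 = -169/333 ≈ -0.50751)
(B*g)*17 = -169/333*0*17 = 0*17 = 0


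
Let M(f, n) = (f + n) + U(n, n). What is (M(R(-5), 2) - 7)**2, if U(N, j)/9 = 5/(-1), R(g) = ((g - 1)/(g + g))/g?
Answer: 1570009/625 ≈ 2512.0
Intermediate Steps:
R(g) = (-1 + g)/(2*g**2) (R(g) = ((-1 + g)/((2*g)))/g = ((-1 + g)*(1/(2*g)))/g = ((-1 + g)/(2*g))/g = (-1 + g)/(2*g**2))
U(N, j) = -45 (U(N, j) = 9*(5/(-1)) = 9*(5*(-1)) = 9*(-5) = -45)
M(f, n) = -45 + f + n (M(f, n) = (f + n) - 45 = -45 + f + n)
(M(R(-5), 2) - 7)**2 = ((-45 + (1/2)*(-1 - 5)/(-5)**2 + 2) - 7)**2 = ((-45 + (1/2)*(1/25)*(-6) + 2) - 7)**2 = ((-45 - 3/25 + 2) - 7)**2 = (-1078/25 - 7)**2 = (-1253/25)**2 = 1570009/625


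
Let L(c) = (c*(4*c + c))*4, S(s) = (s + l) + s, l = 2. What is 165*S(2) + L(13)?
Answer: 4370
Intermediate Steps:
S(s) = 2 + 2*s (S(s) = (s + 2) + s = (2 + s) + s = 2 + 2*s)
L(c) = 20*c**2 (L(c) = (c*(5*c))*4 = (5*c**2)*4 = 20*c**2)
165*S(2) + L(13) = 165*(2 + 2*2) + 20*13**2 = 165*(2 + 4) + 20*169 = 165*6 + 3380 = 990 + 3380 = 4370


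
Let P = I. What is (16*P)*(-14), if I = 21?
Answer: -4704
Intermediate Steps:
P = 21
(16*P)*(-14) = (16*21)*(-14) = 336*(-14) = -4704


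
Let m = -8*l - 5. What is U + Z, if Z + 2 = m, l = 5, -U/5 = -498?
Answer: 2443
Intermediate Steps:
U = 2490 (U = -5*(-498) = 2490)
m = -45 (m = -8*5 - 5 = -40 - 5 = -45)
Z = -47 (Z = -2 - 45 = -47)
U + Z = 2490 - 47 = 2443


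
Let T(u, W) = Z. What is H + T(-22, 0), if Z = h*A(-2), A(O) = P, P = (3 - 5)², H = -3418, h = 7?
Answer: -3390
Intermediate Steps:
P = 4 (P = (-2)² = 4)
A(O) = 4
Z = 28 (Z = 7*4 = 28)
T(u, W) = 28
H + T(-22, 0) = -3418 + 28 = -3390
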